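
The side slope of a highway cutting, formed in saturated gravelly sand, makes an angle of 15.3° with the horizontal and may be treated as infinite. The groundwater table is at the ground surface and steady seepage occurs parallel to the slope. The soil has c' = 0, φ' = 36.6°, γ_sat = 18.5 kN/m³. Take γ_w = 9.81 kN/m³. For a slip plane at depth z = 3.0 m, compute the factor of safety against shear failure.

With seepage parallel to the slope and the water table at the surface, the effective normal stress on the slip plane uses the buoyant unit weight γ' = γ_sat − γ_w while the driving shear stress uses γ_sat:
FS = [c' + γ' z cos²β tanφ'] / [γ_sat z sinβ cosβ]
(For c' = 0 this reduces to FS = (γ'/γ_sat)·tanφ'/tanβ.)
γ' = 18.5 − 9.81 = 8.69 kN/m³
Numerator = 0.0 + 8.69·3.0·cos²15.3°·tan36.6° = 0.0 + 8.69·3.0·0.9304·0.7427 = 18.013 kPa
Denominator = 18.5·3.0·sin15.3°·cos15.3° = 18.5·3.0·0.2639·0.9646 = 14.126 kPa
FS = 18.013 / 14.126 = 1.275

FS = 1.28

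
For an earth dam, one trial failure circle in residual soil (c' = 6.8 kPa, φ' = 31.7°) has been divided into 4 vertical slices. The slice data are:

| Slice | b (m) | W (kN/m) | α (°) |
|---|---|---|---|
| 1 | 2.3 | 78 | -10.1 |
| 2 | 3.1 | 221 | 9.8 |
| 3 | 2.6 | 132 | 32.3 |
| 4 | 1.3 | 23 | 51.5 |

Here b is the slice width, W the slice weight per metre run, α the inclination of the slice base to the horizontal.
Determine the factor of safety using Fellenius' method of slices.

FS = 2.95

Ordinary method of slices: FS = Σ[c'·Δl_i + (W_i cosα_i)·tanφ'] / Σ W_i sinα_i, with Δl_i = b_i / cosα_i.
Slice 1: Δl = 2.3/cos(-10.1°) = 2.336 m; N'_1 = 78·cos(-10.1°) = 76.8; c'Δl = 15.89; W sinα = -13.7
Slice 2: Δl = 3.1/cos9.8° = 3.146 m; N'_2 = 221·cos9.8° = 217.8; c'Δl = 21.39; W sinα = 37.6
Slice 3: Δl = 2.6/cos32.3° = 3.076 m; N'_3 = 132·cos32.3° = 111.6; c'Δl = 20.92; W sinα = 70.5
Slice 4: Δl = 1.3/cos51.5° = 2.088 m; N'_4 = 23·cos51.5° = 14.3; c'Δl = 14.20; W sinα = 18.0
Σc'Δl = 72.4 kN/m; ΣN' = 420.5 kN/m; ΣW sinα = 112.5 kN/m
Resisting = 72.4 + 420.5·tan31.7° = 72.4 + 259.7 = 332.1 kN/m
FS = 332.1 / 112.5 = 2.953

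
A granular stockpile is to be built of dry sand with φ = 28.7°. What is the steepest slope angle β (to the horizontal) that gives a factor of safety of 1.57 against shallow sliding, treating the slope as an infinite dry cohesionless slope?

β = 19.2°

For an infinite dry cohesionless slope FS = tanφ/tanβ, so tanβ = tanφ / FS.
tanβ = tan28.7° / 1.57 = 0.5475 / 1.57 = 0.3487
β = arctan(0.3487) = 19.22°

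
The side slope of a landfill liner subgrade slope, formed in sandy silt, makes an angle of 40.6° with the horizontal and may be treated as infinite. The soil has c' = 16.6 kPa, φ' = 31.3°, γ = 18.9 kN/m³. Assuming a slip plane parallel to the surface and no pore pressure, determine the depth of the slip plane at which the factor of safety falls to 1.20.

z = 3.62 m

Setting FS = 1.20 in FS = [c' + γz cos²β tanφ'] / [γz sinβ cosβ] and solving for z:
z = c' / [γ cosβ (FS·sinβ − cosβ·tanφ')]
  = 16.6 / [18.9·cos40.6°·(1.20·sin40.6° − cos40.6°·tan31.3°)]
  = 16.6 / [18.9·0.7593·(1.20·0.6508 − 0.7593·0.6080)]
  = 16.6 / 4.5818 = 3.623 m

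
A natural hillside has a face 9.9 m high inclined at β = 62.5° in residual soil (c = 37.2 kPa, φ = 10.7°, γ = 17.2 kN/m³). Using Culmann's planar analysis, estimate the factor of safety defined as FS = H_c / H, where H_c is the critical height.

FS = 2.00

H_c = (4c/γ) · sinβ cosφ / [1 − cos(β − φ)]
    = (4·37.2/17.2) · sin62.5°·cos10.7° / [1 − cos51.8°]
    = 8.651 · 0.8716 / 0.3816 = 19.76 m
FS = H_c / H = 19.76 / 9.9 = 1.996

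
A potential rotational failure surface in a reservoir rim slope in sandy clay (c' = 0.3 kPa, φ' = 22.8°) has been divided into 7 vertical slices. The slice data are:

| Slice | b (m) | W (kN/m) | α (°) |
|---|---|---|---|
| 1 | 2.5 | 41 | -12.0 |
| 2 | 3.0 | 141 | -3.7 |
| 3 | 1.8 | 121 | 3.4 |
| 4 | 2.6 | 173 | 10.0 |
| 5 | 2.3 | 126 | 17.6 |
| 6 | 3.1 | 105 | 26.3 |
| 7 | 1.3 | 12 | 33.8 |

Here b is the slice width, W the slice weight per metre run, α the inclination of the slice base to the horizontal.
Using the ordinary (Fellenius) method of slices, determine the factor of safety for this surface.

Ordinary method of slices: FS = Σ[c'·Δl_i + (W_i cosα_i)·tanφ'] / Σ W_i sinα_i, with Δl_i = b_i / cosα_i.
Slice 1: Δl = 2.5/cos(-12.0°) = 2.556 m; N'_1 = 41·cos(-12.0°) = 40.1; c'Δl = 0.77; W sinα = -8.5
Slice 2: Δl = 3.0/cos(-3.7°) = 3.006 m; N'_2 = 141·cos(-3.7°) = 140.7; c'Δl = 0.90; W sinα = -9.1
Slice 3: Δl = 1.8/cos3.4° = 1.803 m; N'_3 = 121·cos3.4° = 120.8; c'Δl = 0.54; W sinα = 7.2
Slice 4: Δl = 2.6/cos10.0° = 2.640 m; N'_4 = 173·cos10.0° = 170.4; c'Δl = 0.79; W sinα = 30.0
Slice 5: Δl = 2.3/cos17.6° = 2.413 m; N'_5 = 126·cos17.6° = 120.1; c'Δl = 0.72; W sinα = 38.1
Slice 6: Δl = 3.1/cos26.3° = 3.458 m; N'_6 = 105·cos26.3° = 94.1; c'Δl = 1.04; W sinα = 46.5
Slice 7: Δl = 1.3/cos33.8° = 1.564 m; N'_7 = 12·cos33.8° = 10.0; c'Δl = 0.47; W sinα = 6.7
Σc'Δl = 5.2 kN/m; ΣN' = 696.2 kN/m; ΣW sinα = 110.9 kN/m
Resisting = 5.2 + 696.2·tan22.8° = 5.2 + 292.6 = 297.9 kN/m
FS = 297.9 / 110.9 = 2.686

FS = 2.69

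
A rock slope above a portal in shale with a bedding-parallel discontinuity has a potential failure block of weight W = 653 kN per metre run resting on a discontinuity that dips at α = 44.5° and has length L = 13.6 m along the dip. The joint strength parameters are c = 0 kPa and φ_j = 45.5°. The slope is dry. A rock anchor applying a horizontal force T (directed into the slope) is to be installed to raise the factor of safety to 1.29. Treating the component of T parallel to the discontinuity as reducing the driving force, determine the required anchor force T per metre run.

T = 71 kN/m

Resolving forces along and normal to the sliding plane, with the horizontal anchor force T adding T·sinα to the effective normal force and T·cosα acting up the plane against the driving force:
FS = [cL + (W cosα + T sinα) tanφ_j] / [W sinα − T cosα]
Without the anchor: N' = 465.8 kN/m, driving T_d = 457.7 kN/m, resisting R = 0·13.6 + 465.8·tan45.5° = 474.0 kN/m, FS = 1.04.
Setting FS = 1.29 and solving for T:
1.29·(457.7 − T cos44.5°) = 474.0 + T sin44.5°·tan45.5°
T·(sin44.5°·tan45.5° + 1.29·cos44.5°) = 1.29·457.7 − 474.0
T·(0.7009·1.0176 + 1.29·0.7133) = 590.4 − 474.0 = 116.5
T·1.6333 = 116.5
T = 71.3 kN/m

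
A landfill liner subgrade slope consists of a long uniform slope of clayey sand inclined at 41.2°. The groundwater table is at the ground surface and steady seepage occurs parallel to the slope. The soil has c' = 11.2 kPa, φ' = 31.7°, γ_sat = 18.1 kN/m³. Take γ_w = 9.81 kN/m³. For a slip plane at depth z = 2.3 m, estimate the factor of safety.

FS = 0.87

With seepage parallel to the slope and the water table at the surface, the effective normal stress on the slip plane uses the buoyant unit weight γ' = γ_sat − γ_w while the driving shear stress uses γ_sat:
FS = [c' + γ' z cos²β tanφ'] / [γ_sat z sinβ cosβ]
γ' = 18.1 − 9.81 = 8.29 kN/m³
Numerator = 11.2 + 8.29·2.3·cos²41.2°·tan31.7° = 11.2 + 8.29·2.3·0.5661·0.6176 = 17.867 kPa
Denominator = 18.1·2.3·sin41.2°·cos41.2° = 18.1·2.3·0.6587·0.7524 = 20.632 kPa
FS = 17.867 / 20.632 = 0.866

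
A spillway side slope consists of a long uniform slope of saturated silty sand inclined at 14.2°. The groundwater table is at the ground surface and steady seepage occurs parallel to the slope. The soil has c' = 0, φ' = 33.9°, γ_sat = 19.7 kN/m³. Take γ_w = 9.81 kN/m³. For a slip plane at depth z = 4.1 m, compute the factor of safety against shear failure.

FS = 1.33

With seepage parallel to the slope and the water table at the surface, the effective normal stress on the slip plane uses the buoyant unit weight γ' = γ_sat − γ_w while the driving shear stress uses γ_sat:
FS = [c' + γ' z cos²β tanφ'] / [γ_sat z sinβ cosβ]
(For c' = 0 this reduces to FS = (γ'/γ_sat)·tanφ'/tanβ.)
γ' = 19.7 − 9.81 = 9.89 kN/m³
Numerator = 0.0 + 9.89·4.1·cos²14.2°·tan33.9° = 0.0 + 9.89·4.1·0.9398·0.6720 = 25.608 kPa
Denominator = 19.7·4.1·sin14.2°·cos14.2° = 19.7·4.1·0.2453·0.9694 = 19.208 kPa
FS = 25.608 / 19.208 = 1.333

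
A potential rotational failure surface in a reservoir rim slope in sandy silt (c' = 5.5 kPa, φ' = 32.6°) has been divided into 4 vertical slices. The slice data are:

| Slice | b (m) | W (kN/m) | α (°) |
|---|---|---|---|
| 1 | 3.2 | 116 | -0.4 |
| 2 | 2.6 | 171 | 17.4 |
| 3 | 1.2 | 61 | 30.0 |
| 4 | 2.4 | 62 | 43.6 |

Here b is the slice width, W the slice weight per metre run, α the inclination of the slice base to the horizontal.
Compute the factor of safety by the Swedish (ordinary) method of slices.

FS = 2.42

Ordinary method of slices: FS = Σ[c'·Δl_i + (W_i cosα_i)·tanφ'] / Σ W_i sinα_i, with Δl_i = b_i / cosα_i.
Slice 1: Δl = 3.2/cos(-0.4°) = 3.200 m; N'_1 = 116·cos(-0.4°) = 116.0; c'Δl = 17.60; W sinα = -0.8
Slice 2: Δl = 2.6/cos17.4° = 2.725 m; N'_2 = 171·cos17.4° = 163.2; c'Δl = 14.99; W sinα = 51.1
Slice 3: Δl = 1.2/cos30.0° = 1.386 m; N'_3 = 61·cos30.0° = 52.8; c'Δl = 7.62; W sinα = 30.5
Slice 4: Δl = 2.4/cos43.6° = 3.314 m; N'_4 = 62·cos43.6° = 44.9; c'Δl = 18.23; W sinα = 42.8
Σc'Δl = 58.4 kN/m; ΣN' = 376.9 kN/m; ΣW sinα = 123.6 kN/m
Resisting = 58.4 + 376.9·tan32.6° = 58.4 + 241.0 = 299.5 kN/m
FS = 299.5 / 123.6 = 2.423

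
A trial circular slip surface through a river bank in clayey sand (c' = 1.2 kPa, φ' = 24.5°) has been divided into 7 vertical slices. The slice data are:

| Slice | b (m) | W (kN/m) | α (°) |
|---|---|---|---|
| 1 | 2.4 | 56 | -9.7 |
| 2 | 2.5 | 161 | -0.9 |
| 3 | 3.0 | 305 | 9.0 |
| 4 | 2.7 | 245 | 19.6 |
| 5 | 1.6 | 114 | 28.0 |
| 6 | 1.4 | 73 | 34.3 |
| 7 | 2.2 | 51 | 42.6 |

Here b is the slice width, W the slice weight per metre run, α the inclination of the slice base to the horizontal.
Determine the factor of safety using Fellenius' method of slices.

Ordinary method of slices: FS = Σ[c'·Δl_i + (W_i cosα_i)·tanφ'] / Σ W_i sinα_i, with Δl_i = b_i / cosα_i.
Slice 1: Δl = 2.4/cos(-9.7°) = 2.435 m; N'_1 = 56·cos(-9.7°) = 55.2; c'Δl = 2.92; W sinα = -9.4
Slice 2: Δl = 2.5/cos(-0.9°) = 2.500 m; N'_2 = 161·cos(-0.9°) = 161.0; c'Δl = 3.00; W sinα = -2.5
Slice 3: Δl = 3.0/cos9.0° = 3.037 m; N'_3 = 305·cos9.0° = 301.2; c'Δl = 3.64; W sinα = 47.7
Slice 4: Δl = 2.7/cos19.6° = 2.866 m; N'_4 = 245·cos19.6° = 230.8; c'Δl = 3.44; W sinα = 82.2
Slice 5: Δl = 1.6/cos28.0° = 1.812 m; N'_5 = 114·cos28.0° = 100.7; c'Δl = 2.17; W sinα = 53.5
Slice 6: Δl = 1.4/cos34.3° = 1.695 m; N'_6 = 73·cos34.3° = 60.3; c'Δl = 2.03; W sinα = 41.1
Slice 7: Δl = 2.2/cos42.6° = 2.989 m; N'_7 = 51·cos42.6° = 37.5; c'Δl = 3.59; W sinα = 34.5
Σc'Δl = 20.8 kN/m; ΣN' = 946.7 kN/m; ΣW sinα = 247.1 kN/m
Resisting = 20.8 + 946.7·tan24.5° = 20.8 + 431.5 = 452.3 kN/m
FS = 452.3 / 247.1 = 1.830

FS = 1.83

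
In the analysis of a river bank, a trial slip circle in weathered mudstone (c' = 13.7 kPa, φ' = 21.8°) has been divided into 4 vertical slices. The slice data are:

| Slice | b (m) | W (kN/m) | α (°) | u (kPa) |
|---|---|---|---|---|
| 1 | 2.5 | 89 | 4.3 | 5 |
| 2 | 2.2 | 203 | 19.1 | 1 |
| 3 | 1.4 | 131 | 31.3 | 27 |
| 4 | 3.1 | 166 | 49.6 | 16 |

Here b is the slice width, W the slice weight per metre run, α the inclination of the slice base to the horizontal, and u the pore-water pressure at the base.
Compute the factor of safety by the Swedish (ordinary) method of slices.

FS = 1.12

Ordinary method of slices: FS = Σ[c'·Δl_i + (W_i cosα_i − u_i·Δl_i)·tanφ'] / Σ W_i sinα_i, with Δl_i = b_i / cosα_i.
Slice 1: Δl = 2.5/cos4.3° = 2.507 m; N'_1 = 89·cos4.3° − 5·2.507 = 76.2; c'Δl = 34.35; W sinα = 6.7
Slice 2: Δl = 2.2/cos19.1° = 2.328 m; N'_2 = 203·cos19.1° − 1·2.328 = 189.5; c'Δl = 31.90; W sinα = 66.4
Slice 3: Δl = 1.4/cos31.3° = 1.638 m; N'_3 = 131·cos31.3° − 27·1.638 = 67.7; c'Δl = 22.45; W sinα = 68.1
Slice 4: Δl = 3.1/cos49.6° = 4.783 m; N'_4 = 166·cos49.6° − 16·4.783 = 31.1; c'Δl = 65.53; W sinα = 126.4
Σc'Δl = 154.2 kN/m; ΣN' = 364.5 kN/m; ΣW sinα = 267.6 kN/m
Resisting = 154.2 + 364.5·tan21.8° = 154.2 + 145.8 = 300.0 kN/m
FS = 300.0 / 267.6 = 1.121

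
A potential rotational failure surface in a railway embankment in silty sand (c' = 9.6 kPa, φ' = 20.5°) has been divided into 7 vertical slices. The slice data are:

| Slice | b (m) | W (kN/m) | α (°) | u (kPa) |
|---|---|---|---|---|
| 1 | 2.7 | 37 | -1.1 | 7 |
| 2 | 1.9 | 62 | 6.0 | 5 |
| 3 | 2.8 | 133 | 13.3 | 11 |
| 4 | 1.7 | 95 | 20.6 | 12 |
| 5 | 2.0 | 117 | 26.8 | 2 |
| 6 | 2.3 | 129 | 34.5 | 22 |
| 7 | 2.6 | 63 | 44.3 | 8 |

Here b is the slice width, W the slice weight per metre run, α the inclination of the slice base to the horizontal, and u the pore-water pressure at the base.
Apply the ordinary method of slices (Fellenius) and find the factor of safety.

FS = 1.34

Ordinary method of slices: FS = Σ[c'·Δl_i + (W_i cosα_i − u_i·Δl_i)·tanφ'] / Σ W_i sinα_i, with Δl_i = b_i / cosα_i.
Slice 1: Δl = 2.7/cos(-1.1°) = 2.700 m; N'_1 = 37·cos(-1.1°) − 7·2.700 = 18.1; c'Δl = 25.92; W sinα = -0.7
Slice 2: Δl = 1.9/cos6.0° = 1.910 m; N'_2 = 62·cos6.0° − 5·1.910 = 52.1; c'Δl = 18.34; W sinα = 6.5
Slice 3: Δl = 2.8/cos13.3° = 2.877 m; N'_3 = 133·cos13.3° − 11·2.877 = 97.8; c'Δl = 27.62; W sinα = 30.6
Slice 4: Δl = 1.7/cos20.6° = 1.816 m; N'_4 = 95·cos20.6° − 12·1.816 = 67.1; c'Δl = 17.43; W sinα = 33.4
Slice 5: Δl = 2.0/cos26.8° = 2.241 m; N'_5 = 117·cos26.8° − 2·2.241 = 100.0; c'Δl = 21.51; W sinα = 52.8
Slice 6: Δl = 2.3/cos34.5° = 2.791 m; N'_6 = 129·cos34.5° − 22·2.791 = 44.9; c'Δl = 26.79; W sinα = 73.1
Slice 7: Δl = 2.6/cos44.3° = 3.633 m; N'_7 = 63·cos44.3° − 8·3.633 = 16.0; c'Δl = 34.88; W sinα = 44.0
Σc'Δl = 172.5 kN/m; ΣN' = 396.0 kN/m; ΣW sinα = 239.6 kN/m
Resisting = 172.5 + 396.0·tan20.5° = 172.5 + 148.1 = 320.6 kN/m
FS = 320.6 / 239.6 = 1.338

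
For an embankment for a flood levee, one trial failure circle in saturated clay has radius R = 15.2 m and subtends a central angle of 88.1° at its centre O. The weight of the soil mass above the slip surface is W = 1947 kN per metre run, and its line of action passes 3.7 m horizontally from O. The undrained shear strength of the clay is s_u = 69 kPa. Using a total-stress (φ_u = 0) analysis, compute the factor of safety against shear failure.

FS = 3.40

Taking moments about the centre O, the resisting moment is provided by the undrained shear strength acting along the arc:
Arc length L_a = R·θ = 15.2·(88.1°·π/180) = 15.2·1.5376 = 23.37 m
M_R = s_u·L_a·R = 69·23.37·15.2 = 24512.6 kN·m/m
M_D = W·d = 1947·3.7 = 7203.9 kN·m/m
FS = M_R / M_D = 24512.6 / 7203.9 = 3.403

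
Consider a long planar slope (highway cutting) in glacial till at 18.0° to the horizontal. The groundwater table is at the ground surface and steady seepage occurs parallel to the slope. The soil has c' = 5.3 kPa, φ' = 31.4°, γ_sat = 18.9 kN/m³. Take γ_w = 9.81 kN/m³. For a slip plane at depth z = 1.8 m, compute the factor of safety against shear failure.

FS = 1.43

With seepage parallel to the slope and the water table at the surface, the effective normal stress on the slip plane uses the buoyant unit weight γ' = γ_sat − γ_w while the driving shear stress uses γ_sat:
FS = [c' + γ' z cos²β tanφ'] / [γ_sat z sinβ cosβ]
γ' = 18.9 − 9.81 = 9.09 kN/m³
Numerator = 5.3 + 9.09·1.8·cos²18.0°·tan31.4° = 5.3 + 9.09·1.8·0.9045·0.6104 = 14.334 kPa
Denominator = 18.9·1.8·sin18.0°·cos18.0° = 18.9·1.8·0.3090·0.9511 = 9.998 kPa
FS = 14.334 / 9.998 = 1.434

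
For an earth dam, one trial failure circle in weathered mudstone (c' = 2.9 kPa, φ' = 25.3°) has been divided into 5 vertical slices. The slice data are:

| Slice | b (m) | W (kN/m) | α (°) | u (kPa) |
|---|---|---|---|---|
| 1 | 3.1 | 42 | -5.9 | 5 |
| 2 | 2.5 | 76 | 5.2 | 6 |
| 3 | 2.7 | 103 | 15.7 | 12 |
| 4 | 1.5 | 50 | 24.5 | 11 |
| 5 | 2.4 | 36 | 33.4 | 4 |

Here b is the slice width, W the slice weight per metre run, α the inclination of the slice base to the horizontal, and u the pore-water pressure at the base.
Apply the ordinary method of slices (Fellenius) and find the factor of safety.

Ordinary method of slices: FS = Σ[c'·Δl_i + (W_i cosα_i − u_i·Δl_i)·tanφ'] / Σ W_i sinα_i, with Δl_i = b_i / cosα_i.
Slice 1: Δl = 3.1/cos(-5.9°) = 3.117 m; N'_1 = 42·cos(-5.9°) − 5·3.117 = 26.2; c'Δl = 9.04; W sinα = -4.3
Slice 2: Δl = 2.5/cos5.2° = 2.510 m; N'_2 = 76·cos5.2° − 6·2.510 = 60.6; c'Δl = 7.28; W sinα = 6.9
Slice 3: Δl = 2.7/cos15.7° = 2.805 m; N'_3 = 103·cos15.7° − 12·2.805 = 65.5; c'Δl = 8.13; W sinα = 27.9
Slice 4: Δl = 1.5/cos24.5° = 1.648 m; N'_4 = 50·cos24.5° − 11·1.648 = 27.4; c'Δl = 4.78; W sinα = 20.7
Slice 5: Δl = 2.4/cos33.4° = 2.875 m; N'_5 = 36·cos33.4° − 4·2.875 = 18.6; c'Δl = 8.34; W sinα = 19.8
Σc'Δl = 37.6 kN/m; ΣN' = 198.2 kN/m; ΣW sinα = 71.0 kN/m
Resisting = 37.6 + 198.2·tan25.3° = 37.6 + 93.7 = 131.3 kN/m
FS = 131.3 / 71.0 = 1.849

FS = 1.85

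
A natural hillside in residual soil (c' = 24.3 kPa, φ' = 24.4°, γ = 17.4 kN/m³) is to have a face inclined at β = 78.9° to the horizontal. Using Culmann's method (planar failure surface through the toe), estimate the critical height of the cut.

H_c = 11.91 m

Culmann's analysis gives the critical failure plane at α_cr = (β + φ')/2 = (78.9 + 24.4)/2 = 51.7°, and the critical height
H_c = (4c'/γ) · sinβ cosφ' / [1 − cos(β − φ')]
    = (4·24.3/17.4) · sin78.9°·cos24.4° / [1 − cos(54.5°)]
    = 5.586 · 0.9813·0.9107 / [1 − 0.5807]
    = 5.586 · 0.8936 / 0.4193
    = 11.91 m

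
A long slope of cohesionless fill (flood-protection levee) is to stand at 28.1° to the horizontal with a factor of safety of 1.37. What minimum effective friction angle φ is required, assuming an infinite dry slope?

FS = tanφ/tanβ ⇒ tanφ = FS · tanβ = 1.37 · tan28.1° = 0.7315
φ = arctan(0.7315) = 36.19°

φ = 36.2°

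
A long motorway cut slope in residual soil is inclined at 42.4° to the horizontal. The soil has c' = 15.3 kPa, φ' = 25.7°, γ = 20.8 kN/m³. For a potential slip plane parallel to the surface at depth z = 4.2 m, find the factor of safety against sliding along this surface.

FS = 0.88

For an infinite slope with a slip plane parallel to the surface (no pore pressure): FS = [c' + γz cos²β tanφ'] / [γz sinβ cosβ].
γz = 20.8·4.2 = 87.36 kN/m²
Numerator = 15.3 + 87.36·cos²42.4°·tan25.7° = 15.3 + 87.36·0.5453·0.4813 = 38.227 kPa
Denominator = 87.36·sin42.4°·cos42.4° = 87.36·0.6743·0.7385 = 43.500 kPa
FS = 38.227 / 43.500 = 0.879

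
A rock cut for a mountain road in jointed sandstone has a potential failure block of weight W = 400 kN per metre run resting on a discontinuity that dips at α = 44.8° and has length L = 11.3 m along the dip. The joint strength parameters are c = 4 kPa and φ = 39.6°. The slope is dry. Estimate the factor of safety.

FS = 0.99

Resolving the block weight along and normal to the plane and applying the Mohr–Coulomb strength on the joint:
N' = W cosα = 400·cos44.8° = 283.8 kN/m
Driving force T = W sinα = 400·sin44.8° = 281.9 kN/m
Resisting force R = c·L + N'·tanφ = 4·11.3 + 283.8·tan39.6° = 45.2 + 234.8 = 280.0 kN/m
FS = R / T = 280.0 / 281.9 = 0.993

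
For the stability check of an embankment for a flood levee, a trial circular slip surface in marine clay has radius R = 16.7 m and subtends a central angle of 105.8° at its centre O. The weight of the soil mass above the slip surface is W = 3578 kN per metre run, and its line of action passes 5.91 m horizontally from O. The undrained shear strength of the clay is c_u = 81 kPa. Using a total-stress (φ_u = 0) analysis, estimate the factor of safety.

FS = 1.97

Taking moments about the centre O, the resisting moment is provided by the undrained shear strength acting along the arc:
Arc length L_a = R·θ = 16.7·(105.8°·π/180) = 16.7·1.8466 = 30.84 m
M_R = c_u·L_a·R = 81·30.84·16.7 = 41713.9 kN·m/m
M_D = W·d = 3578·5.91 = 21146.0 kN·m/m
FS = M_R / M_D = 41713.9 / 21146.0 = 1.973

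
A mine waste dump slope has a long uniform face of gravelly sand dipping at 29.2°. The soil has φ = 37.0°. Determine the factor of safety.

For a dry cohesionless infinite slope the factor of safety is FS = tanφ / tanβ.
FS = tan37.0° / tan29.2° = 0.7536 / 0.5589 = 1.348

FS = 1.35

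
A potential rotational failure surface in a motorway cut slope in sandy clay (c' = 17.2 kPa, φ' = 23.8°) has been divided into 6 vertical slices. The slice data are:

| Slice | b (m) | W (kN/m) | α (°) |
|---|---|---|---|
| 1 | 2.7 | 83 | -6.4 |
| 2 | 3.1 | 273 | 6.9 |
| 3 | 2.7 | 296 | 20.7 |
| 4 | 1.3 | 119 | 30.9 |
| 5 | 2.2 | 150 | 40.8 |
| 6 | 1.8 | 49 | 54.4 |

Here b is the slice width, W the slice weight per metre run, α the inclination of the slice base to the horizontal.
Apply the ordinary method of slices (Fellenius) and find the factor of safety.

FS = 2.03

Ordinary method of slices: FS = Σ[c'·Δl_i + (W_i cosα_i)·tanφ'] / Σ W_i sinα_i, with Δl_i = b_i / cosα_i.
Slice 1: Δl = 2.7/cos(-6.4°) = 2.717 m; N'_1 = 83·cos(-6.4°) = 82.5; c'Δl = 46.73; W sinα = -9.3
Slice 2: Δl = 3.1/cos6.9° = 3.123 m; N'_2 = 273·cos6.9° = 271.0; c'Δl = 53.71; W sinα = 32.8
Slice 3: Δl = 2.7/cos20.7° = 2.886 m; N'_3 = 296·cos20.7° = 276.9; c'Δl = 49.64; W sinα = 104.6
Slice 4: Δl = 1.3/cos30.9° = 1.515 m; N'_4 = 119·cos30.9° = 102.1; c'Δl = 26.06; W sinα = 61.1
Slice 5: Δl = 2.2/cos40.8° = 2.906 m; N'_5 = 150·cos40.8° = 113.5; c'Δl = 49.99; W sinα = 98.0
Slice 6: Δl = 1.8/cos54.4° = 3.092 m; N'_6 = 49·cos54.4° = 28.5; c'Δl = 53.18; W sinα = 39.8
Σc'Δl = 279.3 kN/m; ΣN' = 874.6 kN/m; ΣW sinα = 327.1 kN/m
Resisting = 279.3 + 874.6·tan23.8° = 279.3 + 385.7 = 665.1 kN/m
FS = 665.1 / 327.1 = 2.033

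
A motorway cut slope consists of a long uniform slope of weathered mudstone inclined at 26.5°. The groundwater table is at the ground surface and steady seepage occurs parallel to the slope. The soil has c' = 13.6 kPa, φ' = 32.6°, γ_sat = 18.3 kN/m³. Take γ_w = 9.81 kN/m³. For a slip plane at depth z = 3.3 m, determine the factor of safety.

FS = 1.16

With seepage parallel to the slope and the water table at the surface, the effective normal stress on the slip plane uses the buoyant unit weight γ' = γ_sat − γ_w while the driving shear stress uses γ_sat:
FS = [c' + γ' z cos²β tanφ'] / [γ_sat z sinβ cosβ]
γ' = 18.3 − 9.81 = 8.49 kN/m³
Numerator = 13.6 + 8.49·3.3·cos²26.5°·tan32.6° = 13.6 + 8.49·3.3·0.8009·0.6395 = 27.950 kPa
Denominator = 18.3·3.3·sin26.5°·cos26.5° = 18.3·3.3·0.4462·0.8949 = 24.115 kPa
FS = 27.950 / 24.115 = 1.159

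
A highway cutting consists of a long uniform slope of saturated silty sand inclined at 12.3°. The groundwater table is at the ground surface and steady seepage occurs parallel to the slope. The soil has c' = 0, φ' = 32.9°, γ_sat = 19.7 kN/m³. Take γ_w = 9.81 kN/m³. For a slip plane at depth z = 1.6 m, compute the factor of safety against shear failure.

With seepage parallel to the slope and the water table at the surface, the effective normal stress on the slip plane uses the buoyant unit weight γ' = γ_sat − γ_w while the driving shear stress uses γ_sat:
FS = [c' + γ' z cos²β tanφ'] / [γ_sat z sinβ cosβ]
(For c' = 0 this reduces to FS = (γ'/γ_sat)·tanφ'/tanβ.)
γ' = 19.7 − 9.81 = 9.89 kN/m³
Numerator = 0.0 + 9.89·1.6·cos²12.3°·tan32.9° = 0.0 + 9.89·1.6·0.9546·0.6469 = 9.772 kPa
Denominator = 19.7·1.6·sin12.3°·cos12.3° = 19.7·1.6·0.2130·0.9770 = 6.561 kPa
FS = 9.772 / 6.561 = 1.490

FS = 1.49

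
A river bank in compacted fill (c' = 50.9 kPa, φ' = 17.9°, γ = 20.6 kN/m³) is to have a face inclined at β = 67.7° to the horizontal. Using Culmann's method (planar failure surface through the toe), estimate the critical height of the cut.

Culmann's analysis gives the critical failure plane at α_cr = (β + φ')/2 = (67.7 + 17.9)/2 = 42.8°, and the critical height
H_c = (4c'/γ) · sinβ cosφ' / [1 − cos(β − φ')]
    = (4·50.9/20.6) · sin67.7°·cos17.9° / [1 − cos(49.8°)]
    = 9.883 · 0.9252·0.9516 / [1 − 0.6455]
    = 9.883 · 0.8804 / 0.3545
    = 24.54 m

H_c = 24.54 m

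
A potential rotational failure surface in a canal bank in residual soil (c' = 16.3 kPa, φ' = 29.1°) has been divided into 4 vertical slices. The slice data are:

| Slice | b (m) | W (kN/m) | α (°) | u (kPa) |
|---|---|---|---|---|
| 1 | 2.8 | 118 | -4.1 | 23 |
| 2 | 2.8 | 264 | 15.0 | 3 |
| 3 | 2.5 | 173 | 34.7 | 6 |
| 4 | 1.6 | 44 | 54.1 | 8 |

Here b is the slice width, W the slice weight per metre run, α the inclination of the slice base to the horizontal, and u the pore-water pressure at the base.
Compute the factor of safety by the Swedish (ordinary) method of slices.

FS = 2.19

Ordinary method of slices: FS = Σ[c'·Δl_i + (W_i cosα_i − u_i·Δl_i)·tanφ'] / Σ W_i sinα_i, with Δl_i = b_i / cosα_i.
Slice 1: Δl = 2.8/cos(-4.1°) = 2.807 m; N'_1 = 118·cos(-4.1°) − 23·2.807 = 53.1; c'Δl = 45.76; W sinα = -8.4
Slice 2: Δl = 2.8/cos15.0° = 2.899 m; N'_2 = 264·cos15.0° − 3·2.899 = 246.3; c'Δl = 47.25; W sinα = 68.3
Slice 3: Δl = 2.5/cos34.7° = 3.041 m; N'_3 = 173·cos34.7° − 6·3.041 = 124.0; c'Δl = 49.57; W sinα = 98.5
Slice 4: Δl = 1.6/cos54.1° = 2.729 m; N'_4 = 44·cos54.1° − 8·2.729 = 4.0; c'Δl = 44.48; W sinα = 35.6
Σc'Δl = 187.0 kN/m; ΣN' = 427.4 kN/m; ΣW sinα = 194.0 kN/m
Resisting = 187.0 + 427.4·tan29.1° = 187.0 + 237.9 = 424.9 kN/m
FS = 424.9 / 194.0 = 2.190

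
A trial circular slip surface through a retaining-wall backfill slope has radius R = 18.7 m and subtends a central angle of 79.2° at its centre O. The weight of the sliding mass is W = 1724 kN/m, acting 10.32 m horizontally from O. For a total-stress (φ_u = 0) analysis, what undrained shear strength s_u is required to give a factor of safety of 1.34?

s_u = 49.3 kPa

FS = s_u·L_a·R / (W·d), so s_u = FS·W·d / (L_a·R).
Arc length L_a = R·θ = 18.7·(79.2°·π/180) = 18.7·1.3823 = 25.85 m
s_u = 1.34·1724·10.32 / (25.85·18.7) = 23840.9 / 483.38 = 49.32 kPa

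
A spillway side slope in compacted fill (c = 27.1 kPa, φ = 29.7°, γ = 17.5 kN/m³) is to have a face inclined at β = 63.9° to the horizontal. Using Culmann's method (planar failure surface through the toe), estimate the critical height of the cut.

H_c = 27.94 m

Culmann's analysis gives the critical failure plane at α_cr = (β + φ)/2 = (63.9 + 29.7)/2 = 46.8°, and the critical height
H_c = (4c/γ) · sinβ cosφ / [1 − cos(β − φ)]
    = (4·27.1/17.5) · sin63.9°·cos29.7° / [1 − cos(34.2°)]
    = 6.194 · 0.8980·0.8686 / [1 − 0.8271]
    = 6.194 · 0.7801 / 0.1729
    = 27.94 m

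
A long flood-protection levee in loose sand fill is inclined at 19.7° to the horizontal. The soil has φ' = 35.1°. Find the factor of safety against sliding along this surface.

For a dry cohesionless infinite slope the factor of safety is FS = tanφ' / tanβ.
FS = tan35.1° / tan19.7° = 0.7028 / 0.3581 = 1.963

FS = 1.96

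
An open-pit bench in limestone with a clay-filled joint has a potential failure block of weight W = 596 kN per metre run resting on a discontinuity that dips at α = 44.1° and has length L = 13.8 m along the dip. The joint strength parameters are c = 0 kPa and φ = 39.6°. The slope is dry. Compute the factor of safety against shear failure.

FS = 0.85

Resolving the block weight along and normal to the plane and applying the Mohr–Coulomb strength on the joint:
N' = W cosα = 596·cos44.1° = 428.0 kN/m
Driving force T = W sinα = 596·sin44.1° = 414.8 kN/m
Resisting force R = c·L + N'·tanφ = 0·13.8 + 428.0·tan39.6° = 0.0 + 354.1 = 354.1 kN/m
FS = R / T = 354.1 / 414.8 = 0.854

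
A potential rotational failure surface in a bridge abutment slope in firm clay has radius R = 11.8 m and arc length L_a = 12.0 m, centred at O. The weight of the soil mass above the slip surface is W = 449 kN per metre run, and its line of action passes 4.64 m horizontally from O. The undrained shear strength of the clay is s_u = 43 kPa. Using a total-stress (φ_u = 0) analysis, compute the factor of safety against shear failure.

Taking moments about the centre O, the resisting moment is provided by the undrained shear strength acting along the arc:
M_R = s_u·L_a·R = 43·12.00·11.8 = 6088.8 kN·m/m
M_D = W·d = 449·4.64 = 2083.4 kN·m/m
FS = M_R / M_D = 6088.8 / 2083.4 = 2.923

FS = 2.92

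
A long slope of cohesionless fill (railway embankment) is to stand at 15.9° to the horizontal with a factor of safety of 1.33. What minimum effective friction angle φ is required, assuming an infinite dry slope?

FS = tanφ/tanβ ⇒ tanφ = FS · tanβ = 1.33 · tan15.9° = 0.3789
φ = arctan(0.3789) = 20.75°

φ = 20.7°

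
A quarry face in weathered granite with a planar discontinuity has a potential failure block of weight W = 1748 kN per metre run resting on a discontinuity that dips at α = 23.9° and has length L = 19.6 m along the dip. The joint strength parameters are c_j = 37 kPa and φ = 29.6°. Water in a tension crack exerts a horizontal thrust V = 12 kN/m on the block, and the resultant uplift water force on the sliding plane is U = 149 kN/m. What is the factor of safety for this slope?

Resolving the block weight along and normal to the plane and applying the Mohr–Coulomb strength on the joint:
N' = W cosα − U − V sinα = 1748·cos23.9° − 149 − 12·sin23.9° = 1444.3 kN/m
Driving force T = W sinα + V cosα = 1748·sin23.9° + 12·cos23.9° = 719.2 kN/m
Resisting force R = c_j·L + N'·tanφ = 37·19.6 + 1444.3·tan29.6° = 725.2 + 820.5 = 1545.7 kN/m
FS = R / T = 1545.7 / 719.2 = 2.149

FS = 2.15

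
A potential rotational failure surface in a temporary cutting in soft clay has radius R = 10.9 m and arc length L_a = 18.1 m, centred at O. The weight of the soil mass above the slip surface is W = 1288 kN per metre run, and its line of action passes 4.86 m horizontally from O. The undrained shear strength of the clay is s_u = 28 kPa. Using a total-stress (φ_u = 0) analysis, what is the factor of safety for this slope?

Taking moments about the centre O, the resisting moment is provided by the undrained shear strength acting along the arc:
M_R = s_u·L_a·R = 28·18.10·10.9 = 5524.1 kN·m/m
M_D = W·d = 1288·4.86 = 6259.7 kN·m/m
FS = M_R / M_D = 5524.1 / 6259.7 = 0.882

FS = 0.88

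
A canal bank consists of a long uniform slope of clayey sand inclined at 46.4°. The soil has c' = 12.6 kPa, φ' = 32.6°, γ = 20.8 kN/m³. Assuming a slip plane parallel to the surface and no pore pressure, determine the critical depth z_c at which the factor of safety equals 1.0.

z_c = 3.10 m

Setting FS = 1.00 in FS = [c' + γz cos²β tanφ'] / [γz sinβ cosβ] and solving for z:
z = c' / [γ cosβ (FS·sinβ − cosβ·tanφ')]
  = 12.6 / [20.8·cos46.4°·(1.00·sin46.4° − cos46.4°·tan32.6°)]
  = 12.6 / [20.8·0.6896·(1.00·0.7242 − 0.6896·0.6395)]
  = 12.6 / 4.0614 = 3.102 m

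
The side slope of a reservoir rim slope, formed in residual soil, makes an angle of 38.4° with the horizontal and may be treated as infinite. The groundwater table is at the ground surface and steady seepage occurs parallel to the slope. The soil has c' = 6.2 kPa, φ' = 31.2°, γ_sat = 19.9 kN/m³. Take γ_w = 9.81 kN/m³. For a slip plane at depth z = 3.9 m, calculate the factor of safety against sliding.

With seepage parallel to the slope and the water table at the surface, the effective normal stress on the slip plane uses the buoyant unit weight γ' = γ_sat − γ_w while the driving shear stress uses γ_sat:
FS = [c' + γ' z cos²β tanφ'] / [γ_sat z sinβ cosβ]
γ' = 19.9 − 9.81 = 10.09 kN/m³
Numerator = 6.2 + 10.09·3.9·cos²38.4°·tan31.2° = 6.2 + 10.09·3.9·0.6142·0.6056 = 20.837 kPa
Denominator = 19.9·3.9·sin38.4°·cos38.4° = 19.9·3.9·0.6211·0.7837 = 37.780 kPa
FS = 20.837 / 37.780 = 0.552

FS = 0.55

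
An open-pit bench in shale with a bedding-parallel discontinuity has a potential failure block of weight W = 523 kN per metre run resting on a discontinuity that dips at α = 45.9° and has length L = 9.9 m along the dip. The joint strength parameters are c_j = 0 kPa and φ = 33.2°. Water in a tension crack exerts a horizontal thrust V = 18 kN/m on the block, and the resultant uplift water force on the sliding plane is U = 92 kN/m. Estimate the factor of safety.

Resolving the block weight along and normal to the plane and applying the Mohr–Coulomb strength on the joint:
N' = W cosα − U − V sinα = 523·cos45.9° − 92 − 18·sin45.9° = 259.0 kN/m
Driving force T = W sinα + V cosα = 523·sin45.9° + 18·cos45.9° = 388.1 kN/m
Resisting force R = c_j·L + N'·tanφ = 0·9.9 + 259.0·tan33.2° = 0.0 + 169.5 = 169.5 kN/m
FS = R / T = 169.5 / 388.1 = 0.437

FS = 0.44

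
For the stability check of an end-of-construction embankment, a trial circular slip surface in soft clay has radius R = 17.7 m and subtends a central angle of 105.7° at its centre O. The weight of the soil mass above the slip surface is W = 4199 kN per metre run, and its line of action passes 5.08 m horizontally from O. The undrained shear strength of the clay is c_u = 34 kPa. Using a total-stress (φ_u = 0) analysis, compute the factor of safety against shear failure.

FS = 0.92

Taking moments about the centre O, the resisting moment is provided by the undrained shear strength acting along the arc:
Arc length L_a = R·θ = 17.7·(105.7°·π/180) = 17.7·1.8448 = 32.65 m
M_R = c_u·L_a·R = 34·32.65·17.7 = 19650.7 kN·m/m
M_D = W·d = 4199·5.08 = 21330.9 kN·m/m
FS = M_R / M_D = 19650.7 / 21330.9 = 0.921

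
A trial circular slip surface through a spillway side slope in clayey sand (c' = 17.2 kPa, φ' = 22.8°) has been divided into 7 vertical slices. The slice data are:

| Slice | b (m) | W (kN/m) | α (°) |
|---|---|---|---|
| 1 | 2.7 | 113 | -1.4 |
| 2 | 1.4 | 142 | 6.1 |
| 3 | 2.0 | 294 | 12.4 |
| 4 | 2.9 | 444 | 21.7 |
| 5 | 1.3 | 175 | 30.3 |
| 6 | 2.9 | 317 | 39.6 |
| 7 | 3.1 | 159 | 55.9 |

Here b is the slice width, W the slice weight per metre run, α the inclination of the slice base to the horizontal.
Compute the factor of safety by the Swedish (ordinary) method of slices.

Ordinary method of slices: FS = Σ[c'·Δl_i + (W_i cosα_i)·tanφ'] / Σ W_i sinα_i, with Δl_i = b_i / cosα_i.
Slice 1: Δl = 2.7/cos(-1.4°) = 2.701 m; N'_1 = 113·cos(-1.4°) = 113.0; c'Δl = 46.45; W sinα = -2.8
Slice 2: Δl = 1.4/cos6.1° = 1.408 m; N'_2 = 142·cos6.1° = 141.2; c'Δl = 24.22; W sinα = 15.1
Slice 3: Δl = 2.0/cos12.4° = 2.048 m; N'_3 = 294·cos12.4° = 287.1; c'Δl = 35.22; W sinα = 63.1
Slice 4: Δl = 2.9/cos21.7° = 3.121 m; N'_4 = 444·cos21.7° = 412.5; c'Δl = 53.68; W sinα = 164.2
Slice 5: Δl = 1.3/cos30.3° = 1.506 m; N'_5 = 175·cos30.3° = 151.1; c'Δl = 25.90; W sinα = 88.3
Slice 6: Δl = 2.9/cos39.6° = 3.764 m; N'_6 = 317·cos39.6° = 244.3; c'Δl = 64.74; W sinα = 202.1
Slice 7: Δl = 3.1/cos55.9° = 5.529 m; N'_7 = 159·cos55.9° = 89.1; c'Δl = 95.11; W sinα = 131.7
Σc'Δl = 345.3 kN/m; ΣN' = 1438.3 kN/m; ΣW sinα = 661.6 kN/m
Resisting = 345.3 + 1438.3·tan22.8° = 345.3 + 604.6 = 949.9 kN/m
FS = 949.9 / 661.6 = 1.436

FS = 1.44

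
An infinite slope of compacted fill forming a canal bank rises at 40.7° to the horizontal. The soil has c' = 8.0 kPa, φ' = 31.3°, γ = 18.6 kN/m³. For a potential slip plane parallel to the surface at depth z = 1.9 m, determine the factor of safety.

FS = 1.16

For an infinite slope with a slip plane parallel to the surface (no pore pressure): FS = [c' + γz cos²β tanφ'] / [γz sinβ cosβ].
γz = 18.6·1.9 = 35.34 kN/m²
Numerator = 8.0 + 35.34·cos²40.7°·tan31.3° = 8.0 + 35.34·0.5748·0.6080 = 20.350 kPa
Denominator = 35.34·sin40.7°·cos40.7° = 35.34·0.6521·0.7581 = 17.471 kPa
FS = 20.350 / 17.471 = 1.165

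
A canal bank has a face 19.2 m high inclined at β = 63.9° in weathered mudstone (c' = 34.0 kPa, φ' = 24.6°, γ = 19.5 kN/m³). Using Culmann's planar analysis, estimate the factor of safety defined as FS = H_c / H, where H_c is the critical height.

FS = 1.31

H_c = (4c'/γ) · sinβ cosφ' / [1 − cos(β − φ')]
    = (4·34.0/19.5) · sin63.9°·cos24.6° / [1 − cos39.3°]
    = 6.974 · 0.8165 / 0.2262 = 25.18 m
FS = H_c / H = 25.18 / 19.2 = 1.311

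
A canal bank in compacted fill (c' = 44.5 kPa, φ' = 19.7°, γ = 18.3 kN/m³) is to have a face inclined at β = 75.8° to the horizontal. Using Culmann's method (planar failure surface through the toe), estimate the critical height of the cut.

Culmann's analysis gives the critical failure plane at α_cr = (β + φ')/2 = (75.8 + 19.7)/2 = 47.8°, and the critical height
H_c = (4c'/γ) · sinβ cosφ' / [1 − cos(β − φ')]
    = (4·44.5/18.3) · sin75.8°·cos19.7° / [1 − cos(56.1°)]
    = 9.727 · 0.9694·0.9415 / [1 − 0.5577]
    = 9.727 · 0.9127 / 0.4423
    = 20.07 m

H_c = 20.07 m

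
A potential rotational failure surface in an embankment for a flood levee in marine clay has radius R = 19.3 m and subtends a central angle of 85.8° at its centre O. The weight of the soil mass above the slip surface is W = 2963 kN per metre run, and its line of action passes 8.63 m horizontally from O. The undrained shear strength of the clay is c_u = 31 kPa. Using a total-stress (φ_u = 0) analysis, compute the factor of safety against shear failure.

Taking moments about the centre O, the resisting moment is provided by the undrained shear strength acting along the arc:
Arc length L_a = R·θ = 19.3·(85.8°·π/180) = 19.3·1.4975 = 28.90 m
M_R = c_u·L_a·R = 31·28.90·19.3 = 17291.8 kN·m/m
M_D = W·d = 2963·8.63 = 25570.7 kN·m/m
FS = M_R / M_D = 17291.8 / 25570.7 = 0.676

FS = 0.68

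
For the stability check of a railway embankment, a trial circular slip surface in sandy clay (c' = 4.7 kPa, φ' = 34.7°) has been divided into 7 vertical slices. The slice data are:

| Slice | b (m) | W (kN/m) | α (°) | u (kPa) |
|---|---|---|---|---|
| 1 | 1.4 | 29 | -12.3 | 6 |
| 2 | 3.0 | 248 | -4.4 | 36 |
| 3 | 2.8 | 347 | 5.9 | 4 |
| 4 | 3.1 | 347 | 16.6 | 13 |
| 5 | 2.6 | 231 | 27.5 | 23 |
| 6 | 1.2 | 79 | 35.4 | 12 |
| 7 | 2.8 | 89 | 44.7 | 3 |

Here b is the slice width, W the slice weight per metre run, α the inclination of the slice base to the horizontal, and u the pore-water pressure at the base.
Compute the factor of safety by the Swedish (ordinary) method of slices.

FS = 2.45

Ordinary method of slices: FS = Σ[c'·Δl_i + (W_i cosα_i − u_i·Δl_i)·tanφ'] / Σ W_i sinα_i, with Δl_i = b_i / cosα_i.
Slice 1: Δl = 1.4/cos(-12.3°) = 1.433 m; N'_1 = 29·cos(-12.3°) − 6·1.433 = 19.7; c'Δl = 6.73; W sinα = -6.2
Slice 2: Δl = 3.0/cos(-4.4°) = 3.009 m; N'_2 = 248·cos(-4.4°) − 36·3.009 = 138.9; c'Δl = 14.14; W sinα = -19.0
Slice 3: Δl = 2.8/cos5.9° = 2.815 m; N'_3 = 347·cos5.9° − 4·2.815 = 333.9; c'Δl = 13.23; W sinα = 35.7
Slice 4: Δl = 3.1/cos16.6° = 3.235 m; N'_4 = 347·cos16.6° − 13·3.235 = 290.5; c'Δl = 15.20; W sinα = 99.1
Slice 5: Δl = 2.6/cos27.5° = 2.931 m; N'_5 = 231·cos27.5° − 23·2.931 = 137.5; c'Δl = 13.78; W sinα = 106.7
Slice 6: Δl = 1.2/cos35.4° = 1.472 m; N'_6 = 79·cos35.4° − 12·1.472 = 46.7; c'Δl = 6.92; W sinα = 45.8
Slice 7: Δl = 2.8/cos44.7° = 3.939 m; N'_7 = 89·cos44.7° − 3·3.939 = 51.4; c'Δl = 18.51; W sinα = 62.6
Σc'Δl = 88.5 kN/m; ΣN' = 1018.7 kN/m; ΣW sinα = 324.6 kN/m
Resisting = 88.5 + 1018.7·tan34.7° = 88.5 + 705.4 = 793.9 kN/m
FS = 793.9 / 324.6 = 2.446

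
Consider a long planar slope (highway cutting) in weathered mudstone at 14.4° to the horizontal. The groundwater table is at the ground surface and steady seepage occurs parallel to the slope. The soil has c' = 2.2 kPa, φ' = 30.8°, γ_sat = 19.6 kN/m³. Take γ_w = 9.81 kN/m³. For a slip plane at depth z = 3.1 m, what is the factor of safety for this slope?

With seepage parallel to the slope and the water table at the surface, the effective normal stress on the slip plane uses the buoyant unit weight γ' = γ_sat − γ_w while the driving shear stress uses γ_sat:
FS = [c' + γ' z cos²β tanφ'] / [γ_sat z sinβ cosβ]
γ' = 19.6 − 9.81 = 9.79 kN/m³
Numerator = 2.2 + 9.79·3.1·cos²14.4°·tan30.8° = 2.2 + 9.79·3.1·0.9382·0.5961 = 19.173 kPa
Denominator = 19.6·3.1·sin14.4°·cos14.4° = 19.6·3.1·0.2487·0.9686 = 14.636 kPa
FS = 19.173 / 14.636 = 1.310

FS = 1.31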